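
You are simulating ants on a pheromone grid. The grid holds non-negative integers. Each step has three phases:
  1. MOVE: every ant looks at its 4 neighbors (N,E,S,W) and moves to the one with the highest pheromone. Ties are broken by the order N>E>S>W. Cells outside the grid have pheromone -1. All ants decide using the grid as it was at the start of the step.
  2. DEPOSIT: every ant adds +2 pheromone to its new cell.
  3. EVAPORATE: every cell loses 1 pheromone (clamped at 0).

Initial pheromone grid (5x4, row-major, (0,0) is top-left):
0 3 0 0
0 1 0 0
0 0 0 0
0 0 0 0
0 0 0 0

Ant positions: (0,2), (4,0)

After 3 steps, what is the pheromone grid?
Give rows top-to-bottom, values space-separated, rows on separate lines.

After step 1: ants at (0,1),(3,0)
  0 4 0 0
  0 0 0 0
  0 0 0 0
  1 0 0 0
  0 0 0 0
After step 2: ants at (0,2),(2,0)
  0 3 1 0
  0 0 0 0
  1 0 0 0
  0 0 0 0
  0 0 0 0
After step 3: ants at (0,1),(1,0)
  0 4 0 0
  1 0 0 0
  0 0 0 0
  0 0 0 0
  0 0 0 0

0 4 0 0
1 0 0 0
0 0 0 0
0 0 0 0
0 0 0 0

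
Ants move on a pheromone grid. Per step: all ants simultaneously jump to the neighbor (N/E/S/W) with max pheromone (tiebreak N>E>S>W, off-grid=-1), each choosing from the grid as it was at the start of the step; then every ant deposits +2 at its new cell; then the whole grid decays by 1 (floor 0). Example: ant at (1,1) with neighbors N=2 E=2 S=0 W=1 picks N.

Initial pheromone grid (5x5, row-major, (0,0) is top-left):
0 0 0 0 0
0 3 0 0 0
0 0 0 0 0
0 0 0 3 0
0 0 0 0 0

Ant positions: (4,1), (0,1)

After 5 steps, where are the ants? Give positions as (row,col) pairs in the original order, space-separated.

Step 1: ant0:(4,1)->N->(3,1) | ant1:(0,1)->S->(1,1)
  grid max=4 at (1,1)
Step 2: ant0:(3,1)->N->(2,1) | ant1:(1,1)->N->(0,1)
  grid max=3 at (1,1)
Step 3: ant0:(2,1)->N->(1,1) | ant1:(0,1)->S->(1,1)
  grid max=6 at (1,1)
Step 4: ant0:(1,1)->N->(0,1) | ant1:(1,1)->N->(0,1)
  grid max=5 at (1,1)
Step 5: ant0:(0,1)->S->(1,1) | ant1:(0,1)->S->(1,1)
  grid max=8 at (1,1)

(1,1) (1,1)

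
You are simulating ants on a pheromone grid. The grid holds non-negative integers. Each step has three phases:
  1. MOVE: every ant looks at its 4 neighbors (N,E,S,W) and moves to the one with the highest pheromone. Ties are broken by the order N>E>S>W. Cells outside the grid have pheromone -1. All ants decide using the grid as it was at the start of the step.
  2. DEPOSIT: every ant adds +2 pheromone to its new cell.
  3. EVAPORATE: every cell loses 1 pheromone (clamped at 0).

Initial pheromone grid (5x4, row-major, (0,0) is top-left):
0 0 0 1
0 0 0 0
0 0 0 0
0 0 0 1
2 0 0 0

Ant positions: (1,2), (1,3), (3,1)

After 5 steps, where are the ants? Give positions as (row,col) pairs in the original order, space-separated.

Step 1: ant0:(1,2)->N->(0,2) | ant1:(1,3)->N->(0,3) | ant2:(3,1)->N->(2,1)
  grid max=2 at (0,3)
Step 2: ant0:(0,2)->E->(0,3) | ant1:(0,3)->W->(0,2) | ant2:(2,1)->N->(1,1)
  grid max=3 at (0,3)
Step 3: ant0:(0,3)->W->(0,2) | ant1:(0,2)->E->(0,3) | ant2:(1,1)->N->(0,1)
  grid max=4 at (0,3)
Step 4: ant0:(0,2)->E->(0,3) | ant1:(0,3)->W->(0,2) | ant2:(0,1)->E->(0,2)
  grid max=6 at (0,2)
Step 5: ant0:(0,3)->W->(0,2) | ant1:(0,2)->E->(0,3) | ant2:(0,2)->E->(0,3)
  grid max=8 at (0,3)

(0,2) (0,3) (0,3)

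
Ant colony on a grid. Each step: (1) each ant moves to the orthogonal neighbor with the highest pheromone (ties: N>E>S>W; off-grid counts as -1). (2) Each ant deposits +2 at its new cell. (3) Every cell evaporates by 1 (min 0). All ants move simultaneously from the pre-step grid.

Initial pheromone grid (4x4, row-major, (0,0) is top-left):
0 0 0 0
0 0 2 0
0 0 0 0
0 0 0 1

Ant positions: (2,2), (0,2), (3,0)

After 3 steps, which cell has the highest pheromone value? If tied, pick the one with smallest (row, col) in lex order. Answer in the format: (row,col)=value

Step 1: ant0:(2,2)->N->(1,2) | ant1:(0,2)->S->(1,2) | ant2:(3,0)->N->(2,0)
  grid max=5 at (1,2)
Step 2: ant0:(1,2)->N->(0,2) | ant1:(1,2)->N->(0,2) | ant2:(2,0)->N->(1,0)
  grid max=4 at (1,2)
Step 3: ant0:(0,2)->S->(1,2) | ant1:(0,2)->S->(1,2) | ant2:(1,0)->N->(0,0)
  grid max=7 at (1,2)
Final grid:
  1 0 2 0
  0 0 7 0
  0 0 0 0
  0 0 0 0
Max pheromone 7 at (1,2)

Answer: (1,2)=7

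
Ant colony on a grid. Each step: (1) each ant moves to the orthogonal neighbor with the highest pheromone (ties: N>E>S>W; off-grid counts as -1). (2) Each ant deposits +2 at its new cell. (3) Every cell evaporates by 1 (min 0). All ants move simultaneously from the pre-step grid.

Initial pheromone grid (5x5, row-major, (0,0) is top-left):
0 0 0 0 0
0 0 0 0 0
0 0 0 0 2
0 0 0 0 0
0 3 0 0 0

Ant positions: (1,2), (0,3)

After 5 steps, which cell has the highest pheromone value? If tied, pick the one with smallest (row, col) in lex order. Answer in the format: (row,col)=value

Answer: (0,4)=5

Derivation:
Step 1: ant0:(1,2)->N->(0,2) | ant1:(0,3)->E->(0,4)
  grid max=2 at (4,1)
Step 2: ant0:(0,2)->E->(0,3) | ant1:(0,4)->S->(1,4)
  grid max=1 at (0,3)
Step 3: ant0:(0,3)->E->(0,4) | ant1:(1,4)->N->(0,4)
  grid max=3 at (0,4)
Step 4: ant0:(0,4)->S->(1,4) | ant1:(0,4)->S->(1,4)
  grid max=3 at (1,4)
Step 5: ant0:(1,4)->N->(0,4) | ant1:(1,4)->N->(0,4)
  grid max=5 at (0,4)
Final grid:
  0 0 0 0 5
  0 0 0 0 2
  0 0 0 0 0
  0 0 0 0 0
  0 0 0 0 0
Max pheromone 5 at (0,4)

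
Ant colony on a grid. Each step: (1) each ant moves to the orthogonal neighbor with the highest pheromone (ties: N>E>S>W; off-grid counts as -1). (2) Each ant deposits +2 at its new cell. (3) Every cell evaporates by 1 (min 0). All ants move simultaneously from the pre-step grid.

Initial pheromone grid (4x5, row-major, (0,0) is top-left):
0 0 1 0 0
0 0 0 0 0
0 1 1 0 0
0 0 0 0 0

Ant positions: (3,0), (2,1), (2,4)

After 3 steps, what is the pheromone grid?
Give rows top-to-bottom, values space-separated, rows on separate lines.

After step 1: ants at (2,0),(2,2),(1,4)
  0 0 0 0 0
  0 0 0 0 1
  1 0 2 0 0
  0 0 0 0 0
After step 2: ants at (1,0),(1,2),(0,4)
  0 0 0 0 1
  1 0 1 0 0
  0 0 1 0 0
  0 0 0 0 0
After step 3: ants at (0,0),(2,2),(1,4)
  1 0 0 0 0
  0 0 0 0 1
  0 0 2 0 0
  0 0 0 0 0

1 0 0 0 0
0 0 0 0 1
0 0 2 0 0
0 0 0 0 0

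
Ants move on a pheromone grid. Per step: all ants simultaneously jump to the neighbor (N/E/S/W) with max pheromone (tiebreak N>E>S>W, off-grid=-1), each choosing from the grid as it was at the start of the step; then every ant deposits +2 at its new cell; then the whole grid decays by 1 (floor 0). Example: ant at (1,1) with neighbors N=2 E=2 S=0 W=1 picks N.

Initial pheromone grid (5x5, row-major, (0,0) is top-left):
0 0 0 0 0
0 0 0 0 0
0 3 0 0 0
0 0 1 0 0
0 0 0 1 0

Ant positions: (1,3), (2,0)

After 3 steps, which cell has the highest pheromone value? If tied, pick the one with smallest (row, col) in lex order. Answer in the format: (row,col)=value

Step 1: ant0:(1,3)->N->(0,3) | ant1:(2,0)->E->(2,1)
  grid max=4 at (2,1)
Step 2: ant0:(0,3)->E->(0,4) | ant1:(2,1)->N->(1,1)
  grid max=3 at (2,1)
Step 3: ant0:(0,4)->S->(1,4) | ant1:(1,1)->S->(2,1)
  grid max=4 at (2,1)
Final grid:
  0 0 0 0 0
  0 0 0 0 1
  0 4 0 0 0
  0 0 0 0 0
  0 0 0 0 0
Max pheromone 4 at (2,1)

Answer: (2,1)=4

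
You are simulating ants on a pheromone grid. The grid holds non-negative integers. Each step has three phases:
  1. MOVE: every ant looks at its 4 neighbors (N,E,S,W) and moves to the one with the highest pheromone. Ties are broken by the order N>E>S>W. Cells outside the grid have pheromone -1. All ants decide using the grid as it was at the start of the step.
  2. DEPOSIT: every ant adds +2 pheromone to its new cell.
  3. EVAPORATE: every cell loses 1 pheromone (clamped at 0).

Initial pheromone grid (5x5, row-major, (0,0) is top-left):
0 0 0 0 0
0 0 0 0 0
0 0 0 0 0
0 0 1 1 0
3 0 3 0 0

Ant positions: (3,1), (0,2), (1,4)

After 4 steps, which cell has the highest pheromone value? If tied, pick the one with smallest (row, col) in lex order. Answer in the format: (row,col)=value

Step 1: ant0:(3,1)->E->(3,2) | ant1:(0,2)->E->(0,3) | ant2:(1,4)->N->(0,4)
  grid max=2 at (3,2)
Step 2: ant0:(3,2)->S->(4,2) | ant1:(0,3)->E->(0,4) | ant2:(0,4)->W->(0,3)
  grid max=3 at (4,2)
Step 3: ant0:(4,2)->N->(3,2) | ant1:(0,4)->W->(0,3) | ant2:(0,3)->E->(0,4)
  grid max=3 at (0,3)
Step 4: ant0:(3,2)->S->(4,2) | ant1:(0,3)->E->(0,4) | ant2:(0,4)->W->(0,3)
  grid max=4 at (0,3)
Final grid:
  0 0 0 4 4
  0 0 0 0 0
  0 0 0 0 0
  0 0 1 0 0
  0 0 3 0 0
Max pheromone 4 at (0,3)

Answer: (0,3)=4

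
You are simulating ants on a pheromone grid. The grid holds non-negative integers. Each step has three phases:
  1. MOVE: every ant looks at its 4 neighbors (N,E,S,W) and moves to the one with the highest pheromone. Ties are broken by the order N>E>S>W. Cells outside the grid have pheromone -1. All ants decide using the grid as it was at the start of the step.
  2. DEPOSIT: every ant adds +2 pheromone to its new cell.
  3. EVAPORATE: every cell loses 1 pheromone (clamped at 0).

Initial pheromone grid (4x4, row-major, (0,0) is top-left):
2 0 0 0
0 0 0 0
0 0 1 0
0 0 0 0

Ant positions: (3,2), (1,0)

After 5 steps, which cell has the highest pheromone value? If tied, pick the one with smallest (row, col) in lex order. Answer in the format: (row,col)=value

Answer: (0,0)=3

Derivation:
Step 1: ant0:(3,2)->N->(2,2) | ant1:(1,0)->N->(0,0)
  grid max=3 at (0,0)
Step 2: ant0:(2,2)->N->(1,2) | ant1:(0,0)->E->(0,1)
  grid max=2 at (0,0)
Step 3: ant0:(1,2)->S->(2,2) | ant1:(0,1)->W->(0,0)
  grid max=3 at (0,0)
Step 4: ant0:(2,2)->N->(1,2) | ant1:(0,0)->E->(0,1)
  grid max=2 at (0,0)
Step 5: ant0:(1,2)->S->(2,2) | ant1:(0,1)->W->(0,0)
  grid max=3 at (0,0)
Final grid:
  3 0 0 0
  0 0 0 0
  0 0 2 0
  0 0 0 0
Max pheromone 3 at (0,0)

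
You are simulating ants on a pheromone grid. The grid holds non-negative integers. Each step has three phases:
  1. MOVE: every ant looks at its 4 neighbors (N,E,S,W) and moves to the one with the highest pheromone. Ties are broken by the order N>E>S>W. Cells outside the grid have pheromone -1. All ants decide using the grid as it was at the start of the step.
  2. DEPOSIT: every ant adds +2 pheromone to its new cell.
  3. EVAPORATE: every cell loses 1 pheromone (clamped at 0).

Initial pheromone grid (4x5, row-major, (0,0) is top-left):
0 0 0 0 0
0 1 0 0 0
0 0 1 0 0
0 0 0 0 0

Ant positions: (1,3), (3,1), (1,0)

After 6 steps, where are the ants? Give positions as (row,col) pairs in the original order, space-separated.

Step 1: ant0:(1,3)->N->(0,3) | ant1:(3,1)->N->(2,1) | ant2:(1,0)->E->(1,1)
  grid max=2 at (1,1)
Step 2: ant0:(0,3)->E->(0,4) | ant1:(2,1)->N->(1,1) | ant2:(1,1)->S->(2,1)
  grid max=3 at (1,1)
Step 3: ant0:(0,4)->S->(1,4) | ant1:(1,1)->S->(2,1) | ant2:(2,1)->N->(1,1)
  grid max=4 at (1,1)
Step 4: ant0:(1,4)->N->(0,4) | ant1:(2,1)->N->(1,1) | ant2:(1,1)->S->(2,1)
  grid max=5 at (1,1)
Step 5: ant0:(0,4)->S->(1,4) | ant1:(1,1)->S->(2,1) | ant2:(2,1)->N->(1,1)
  grid max=6 at (1,1)
Step 6: ant0:(1,4)->N->(0,4) | ant1:(2,1)->N->(1,1) | ant2:(1,1)->S->(2,1)
  grid max=7 at (1,1)

(0,4) (1,1) (2,1)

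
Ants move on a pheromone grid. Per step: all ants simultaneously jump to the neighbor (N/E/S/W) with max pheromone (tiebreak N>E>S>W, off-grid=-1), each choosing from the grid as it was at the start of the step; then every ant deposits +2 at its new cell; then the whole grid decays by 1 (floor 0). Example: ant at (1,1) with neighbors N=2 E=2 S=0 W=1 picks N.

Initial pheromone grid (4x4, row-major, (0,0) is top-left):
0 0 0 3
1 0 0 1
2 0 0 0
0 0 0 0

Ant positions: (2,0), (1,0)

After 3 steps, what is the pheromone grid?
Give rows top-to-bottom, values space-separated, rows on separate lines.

After step 1: ants at (1,0),(2,0)
  0 0 0 2
  2 0 0 0
  3 0 0 0
  0 0 0 0
After step 2: ants at (2,0),(1,0)
  0 0 0 1
  3 0 0 0
  4 0 0 0
  0 0 0 0
After step 3: ants at (1,0),(2,0)
  0 0 0 0
  4 0 0 0
  5 0 0 0
  0 0 0 0

0 0 0 0
4 0 0 0
5 0 0 0
0 0 0 0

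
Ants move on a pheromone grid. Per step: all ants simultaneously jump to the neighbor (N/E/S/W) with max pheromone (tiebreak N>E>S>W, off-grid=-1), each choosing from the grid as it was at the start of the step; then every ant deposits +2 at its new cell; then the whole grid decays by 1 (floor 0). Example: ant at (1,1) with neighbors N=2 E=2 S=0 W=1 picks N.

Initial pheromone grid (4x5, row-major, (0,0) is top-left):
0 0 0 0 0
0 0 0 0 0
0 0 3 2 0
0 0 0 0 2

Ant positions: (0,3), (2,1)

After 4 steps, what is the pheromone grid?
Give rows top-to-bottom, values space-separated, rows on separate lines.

After step 1: ants at (0,4),(2,2)
  0 0 0 0 1
  0 0 0 0 0
  0 0 4 1 0
  0 0 0 0 1
After step 2: ants at (1,4),(2,3)
  0 0 0 0 0
  0 0 0 0 1
  0 0 3 2 0
  0 0 0 0 0
After step 3: ants at (0,4),(2,2)
  0 0 0 0 1
  0 0 0 0 0
  0 0 4 1 0
  0 0 0 0 0
After step 4: ants at (1,4),(2,3)
  0 0 0 0 0
  0 0 0 0 1
  0 0 3 2 0
  0 0 0 0 0

0 0 0 0 0
0 0 0 0 1
0 0 3 2 0
0 0 0 0 0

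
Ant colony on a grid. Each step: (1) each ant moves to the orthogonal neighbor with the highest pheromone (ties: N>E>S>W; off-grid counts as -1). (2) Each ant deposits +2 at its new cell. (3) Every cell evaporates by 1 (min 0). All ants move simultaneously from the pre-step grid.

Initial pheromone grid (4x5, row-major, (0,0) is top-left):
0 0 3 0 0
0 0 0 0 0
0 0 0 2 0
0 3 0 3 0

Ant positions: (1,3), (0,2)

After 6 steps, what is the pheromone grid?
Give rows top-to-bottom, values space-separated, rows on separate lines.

After step 1: ants at (2,3),(0,3)
  0 0 2 1 0
  0 0 0 0 0
  0 0 0 3 0
  0 2 0 2 0
After step 2: ants at (3,3),(0,2)
  0 0 3 0 0
  0 0 0 0 0
  0 0 0 2 0
  0 1 0 3 0
After step 3: ants at (2,3),(0,3)
  0 0 2 1 0
  0 0 0 0 0
  0 0 0 3 0
  0 0 0 2 0
After step 4: ants at (3,3),(0,2)
  0 0 3 0 0
  0 0 0 0 0
  0 0 0 2 0
  0 0 0 3 0
After step 5: ants at (2,3),(0,3)
  0 0 2 1 0
  0 0 0 0 0
  0 0 0 3 0
  0 0 0 2 0
After step 6: ants at (3,3),(0,2)
  0 0 3 0 0
  0 0 0 0 0
  0 0 0 2 0
  0 0 0 3 0

0 0 3 0 0
0 0 0 0 0
0 0 0 2 0
0 0 0 3 0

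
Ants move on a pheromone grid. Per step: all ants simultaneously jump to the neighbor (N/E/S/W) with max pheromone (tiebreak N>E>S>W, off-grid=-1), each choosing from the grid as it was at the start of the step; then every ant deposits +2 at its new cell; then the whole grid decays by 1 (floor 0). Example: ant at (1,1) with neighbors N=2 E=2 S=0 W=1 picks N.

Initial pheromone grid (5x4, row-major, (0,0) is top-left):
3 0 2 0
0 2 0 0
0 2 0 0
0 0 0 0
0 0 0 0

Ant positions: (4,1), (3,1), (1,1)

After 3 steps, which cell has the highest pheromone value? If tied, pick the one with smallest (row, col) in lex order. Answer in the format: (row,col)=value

Answer: (2,1)=9

Derivation:
Step 1: ant0:(4,1)->N->(3,1) | ant1:(3,1)->N->(2,1) | ant2:(1,1)->S->(2,1)
  grid max=5 at (2,1)
Step 2: ant0:(3,1)->N->(2,1) | ant1:(2,1)->N->(1,1) | ant2:(2,1)->N->(1,1)
  grid max=6 at (2,1)
Step 3: ant0:(2,1)->N->(1,1) | ant1:(1,1)->S->(2,1) | ant2:(1,1)->S->(2,1)
  grid max=9 at (2,1)
Final grid:
  0 0 0 0
  0 5 0 0
  0 9 0 0
  0 0 0 0
  0 0 0 0
Max pheromone 9 at (2,1)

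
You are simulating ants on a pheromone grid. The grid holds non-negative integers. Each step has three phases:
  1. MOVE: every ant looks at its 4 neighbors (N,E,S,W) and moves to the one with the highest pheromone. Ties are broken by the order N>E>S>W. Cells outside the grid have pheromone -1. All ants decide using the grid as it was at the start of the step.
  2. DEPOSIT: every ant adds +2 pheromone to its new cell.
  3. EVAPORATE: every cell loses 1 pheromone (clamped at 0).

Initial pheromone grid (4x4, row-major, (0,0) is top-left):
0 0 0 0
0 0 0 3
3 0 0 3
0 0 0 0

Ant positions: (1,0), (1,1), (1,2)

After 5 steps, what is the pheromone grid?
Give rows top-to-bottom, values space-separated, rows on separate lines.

After step 1: ants at (2,0),(0,1),(1,3)
  0 1 0 0
  0 0 0 4
  4 0 0 2
  0 0 0 0
After step 2: ants at (1,0),(0,2),(2,3)
  0 0 1 0
  1 0 0 3
  3 0 0 3
  0 0 0 0
After step 3: ants at (2,0),(0,3),(1,3)
  0 0 0 1
  0 0 0 4
  4 0 0 2
  0 0 0 0
After step 4: ants at (1,0),(1,3),(2,3)
  0 0 0 0
  1 0 0 5
  3 0 0 3
  0 0 0 0
After step 5: ants at (2,0),(2,3),(1,3)
  0 0 0 0
  0 0 0 6
  4 0 0 4
  0 0 0 0

0 0 0 0
0 0 0 6
4 0 0 4
0 0 0 0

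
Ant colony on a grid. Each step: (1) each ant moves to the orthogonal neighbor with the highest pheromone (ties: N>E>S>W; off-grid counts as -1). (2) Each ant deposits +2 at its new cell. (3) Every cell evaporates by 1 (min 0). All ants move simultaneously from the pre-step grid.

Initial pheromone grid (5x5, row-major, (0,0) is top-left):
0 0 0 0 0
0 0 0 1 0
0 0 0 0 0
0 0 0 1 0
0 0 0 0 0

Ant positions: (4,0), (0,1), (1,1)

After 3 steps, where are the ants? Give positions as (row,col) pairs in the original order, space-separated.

Step 1: ant0:(4,0)->N->(3,0) | ant1:(0,1)->E->(0,2) | ant2:(1,1)->N->(0,1)
  grid max=1 at (0,1)
Step 2: ant0:(3,0)->N->(2,0) | ant1:(0,2)->W->(0,1) | ant2:(0,1)->E->(0,2)
  grid max=2 at (0,1)
Step 3: ant0:(2,0)->N->(1,0) | ant1:(0,1)->E->(0,2) | ant2:(0,2)->W->(0,1)
  grid max=3 at (0,1)

(1,0) (0,2) (0,1)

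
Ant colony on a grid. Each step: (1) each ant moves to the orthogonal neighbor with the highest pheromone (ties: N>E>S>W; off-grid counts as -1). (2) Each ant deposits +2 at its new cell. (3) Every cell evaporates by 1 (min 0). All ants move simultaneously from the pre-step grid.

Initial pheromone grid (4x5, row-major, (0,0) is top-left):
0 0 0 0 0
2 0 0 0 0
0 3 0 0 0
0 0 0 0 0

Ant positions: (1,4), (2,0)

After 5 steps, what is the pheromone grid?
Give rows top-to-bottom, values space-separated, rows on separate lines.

After step 1: ants at (0,4),(2,1)
  0 0 0 0 1
  1 0 0 0 0
  0 4 0 0 0
  0 0 0 0 0
After step 2: ants at (1,4),(1,1)
  0 0 0 0 0
  0 1 0 0 1
  0 3 0 0 0
  0 0 0 0 0
After step 3: ants at (0,4),(2,1)
  0 0 0 0 1
  0 0 0 0 0
  0 4 0 0 0
  0 0 0 0 0
After step 4: ants at (1,4),(1,1)
  0 0 0 0 0
  0 1 0 0 1
  0 3 0 0 0
  0 0 0 0 0
After step 5: ants at (0,4),(2,1)
  0 0 0 0 1
  0 0 0 0 0
  0 4 0 0 0
  0 0 0 0 0

0 0 0 0 1
0 0 0 0 0
0 4 0 0 0
0 0 0 0 0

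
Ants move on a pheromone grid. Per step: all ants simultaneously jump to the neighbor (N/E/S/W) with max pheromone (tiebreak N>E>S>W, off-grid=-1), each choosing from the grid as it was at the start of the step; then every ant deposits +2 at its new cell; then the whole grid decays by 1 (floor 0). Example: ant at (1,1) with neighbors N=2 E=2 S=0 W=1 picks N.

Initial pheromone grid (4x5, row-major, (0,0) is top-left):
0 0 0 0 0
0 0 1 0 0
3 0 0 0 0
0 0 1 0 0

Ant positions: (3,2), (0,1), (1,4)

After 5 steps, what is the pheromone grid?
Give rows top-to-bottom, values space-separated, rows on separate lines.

After step 1: ants at (2,2),(0,2),(0,4)
  0 0 1 0 1
  0 0 0 0 0
  2 0 1 0 0
  0 0 0 0 0
After step 2: ants at (1,2),(0,3),(1,4)
  0 0 0 1 0
  0 0 1 0 1
  1 0 0 0 0
  0 0 0 0 0
After step 3: ants at (0,2),(0,4),(0,4)
  0 0 1 0 3
  0 0 0 0 0
  0 0 0 0 0
  0 0 0 0 0
After step 4: ants at (0,3),(1,4),(1,4)
  0 0 0 1 2
  0 0 0 0 3
  0 0 0 0 0
  0 0 0 0 0
After step 5: ants at (0,4),(0,4),(0,4)
  0 0 0 0 7
  0 0 0 0 2
  0 0 0 0 0
  0 0 0 0 0

0 0 0 0 7
0 0 0 0 2
0 0 0 0 0
0 0 0 0 0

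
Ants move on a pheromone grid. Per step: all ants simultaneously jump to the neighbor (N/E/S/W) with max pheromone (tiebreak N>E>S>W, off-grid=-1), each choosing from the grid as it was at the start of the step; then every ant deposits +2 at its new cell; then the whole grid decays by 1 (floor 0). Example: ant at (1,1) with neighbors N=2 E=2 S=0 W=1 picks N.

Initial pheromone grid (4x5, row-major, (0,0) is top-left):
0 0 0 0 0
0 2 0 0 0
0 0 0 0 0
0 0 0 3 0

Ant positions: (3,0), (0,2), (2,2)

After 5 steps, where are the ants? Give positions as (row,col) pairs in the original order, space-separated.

Step 1: ant0:(3,0)->N->(2,0) | ant1:(0,2)->E->(0,3) | ant2:(2,2)->N->(1,2)
  grid max=2 at (3,3)
Step 2: ant0:(2,0)->N->(1,0) | ant1:(0,3)->E->(0,4) | ant2:(1,2)->W->(1,1)
  grid max=2 at (1,1)
Step 3: ant0:(1,0)->E->(1,1) | ant1:(0,4)->S->(1,4) | ant2:(1,1)->W->(1,0)
  grid max=3 at (1,1)
Step 4: ant0:(1,1)->W->(1,0) | ant1:(1,4)->N->(0,4) | ant2:(1,0)->E->(1,1)
  grid max=4 at (1,1)
Step 5: ant0:(1,0)->E->(1,1) | ant1:(0,4)->S->(1,4) | ant2:(1,1)->W->(1,0)
  grid max=5 at (1,1)

(1,1) (1,4) (1,0)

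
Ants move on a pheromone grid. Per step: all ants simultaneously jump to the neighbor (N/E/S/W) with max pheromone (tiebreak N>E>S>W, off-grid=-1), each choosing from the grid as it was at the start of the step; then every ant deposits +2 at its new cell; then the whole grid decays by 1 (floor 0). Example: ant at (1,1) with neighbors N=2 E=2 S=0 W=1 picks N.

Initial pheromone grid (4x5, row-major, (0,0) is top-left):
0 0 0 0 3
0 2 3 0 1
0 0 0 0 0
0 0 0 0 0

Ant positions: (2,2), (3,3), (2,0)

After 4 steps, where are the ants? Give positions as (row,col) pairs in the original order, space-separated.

Step 1: ant0:(2,2)->N->(1,2) | ant1:(3,3)->N->(2,3) | ant2:(2,0)->N->(1,0)
  grid max=4 at (1,2)
Step 2: ant0:(1,2)->W->(1,1) | ant1:(2,3)->N->(1,3) | ant2:(1,0)->E->(1,1)
  grid max=4 at (1,1)
Step 3: ant0:(1,1)->E->(1,2) | ant1:(1,3)->W->(1,2) | ant2:(1,1)->E->(1,2)
  grid max=8 at (1,2)
Step 4: ant0:(1,2)->W->(1,1) | ant1:(1,2)->W->(1,1) | ant2:(1,2)->W->(1,1)
  grid max=8 at (1,1)

(1,1) (1,1) (1,1)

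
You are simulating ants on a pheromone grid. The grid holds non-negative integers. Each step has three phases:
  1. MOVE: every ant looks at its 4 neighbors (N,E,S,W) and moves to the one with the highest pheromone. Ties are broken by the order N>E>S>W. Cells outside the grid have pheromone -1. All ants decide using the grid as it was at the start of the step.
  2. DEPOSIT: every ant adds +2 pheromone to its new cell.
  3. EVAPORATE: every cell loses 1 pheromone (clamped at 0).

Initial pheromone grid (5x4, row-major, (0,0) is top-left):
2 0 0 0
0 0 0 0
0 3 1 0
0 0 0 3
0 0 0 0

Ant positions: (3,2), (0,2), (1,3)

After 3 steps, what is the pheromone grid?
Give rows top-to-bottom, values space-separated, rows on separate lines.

After step 1: ants at (3,3),(0,3),(0,3)
  1 0 0 3
  0 0 0 0
  0 2 0 0
  0 0 0 4
  0 0 0 0
After step 2: ants at (2,3),(1,3),(1,3)
  0 0 0 2
  0 0 0 3
  0 1 0 1
  0 0 0 3
  0 0 0 0
After step 3: ants at (1,3),(0,3),(0,3)
  0 0 0 5
  0 0 0 4
  0 0 0 0
  0 0 0 2
  0 0 0 0

0 0 0 5
0 0 0 4
0 0 0 0
0 0 0 2
0 0 0 0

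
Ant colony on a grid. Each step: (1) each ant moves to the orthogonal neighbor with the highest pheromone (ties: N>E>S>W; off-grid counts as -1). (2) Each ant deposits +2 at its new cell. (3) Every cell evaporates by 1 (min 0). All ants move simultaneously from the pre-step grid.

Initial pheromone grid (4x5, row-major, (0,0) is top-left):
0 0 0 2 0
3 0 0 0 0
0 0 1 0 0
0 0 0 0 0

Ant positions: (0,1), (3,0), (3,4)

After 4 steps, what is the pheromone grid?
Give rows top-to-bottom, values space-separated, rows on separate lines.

After step 1: ants at (0,2),(2,0),(2,4)
  0 0 1 1 0
  2 0 0 0 0
  1 0 0 0 1
  0 0 0 0 0
After step 2: ants at (0,3),(1,0),(1,4)
  0 0 0 2 0
  3 0 0 0 1
  0 0 0 0 0
  0 0 0 0 0
After step 3: ants at (0,4),(0,0),(0,4)
  1 0 0 1 3
  2 0 0 0 0
  0 0 0 0 0
  0 0 0 0 0
After step 4: ants at (0,3),(1,0),(0,3)
  0 0 0 4 2
  3 0 0 0 0
  0 0 0 0 0
  0 0 0 0 0

0 0 0 4 2
3 0 0 0 0
0 0 0 0 0
0 0 0 0 0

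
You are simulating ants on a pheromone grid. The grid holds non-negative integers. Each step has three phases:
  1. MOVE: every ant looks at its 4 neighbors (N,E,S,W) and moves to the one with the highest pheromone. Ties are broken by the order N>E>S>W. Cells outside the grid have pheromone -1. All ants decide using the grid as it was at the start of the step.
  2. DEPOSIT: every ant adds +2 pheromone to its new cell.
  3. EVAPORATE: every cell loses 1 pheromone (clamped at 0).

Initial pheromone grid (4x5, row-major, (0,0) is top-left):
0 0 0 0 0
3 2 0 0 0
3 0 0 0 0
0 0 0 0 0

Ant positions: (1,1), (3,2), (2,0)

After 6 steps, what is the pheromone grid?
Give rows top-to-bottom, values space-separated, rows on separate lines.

After step 1: ants at (1,0),(2,2),(1,0)
  0 0 0 0 0
  6 1 0 0 0
  2 0 1 0 0
  0 0 0 0 0
After step 2: ants at (2,0),(1,2),(2,0)
  0 0 0 0 0
  5 0 1 0 0
  5 0 0 0 0
  0 0 0 0 0
After step 3: ants at (1,0),(0,2),(1,0)
  0 0 1 0 0
  8 0 0 0 0
  4 0 0 0 0
  0 0 0 0 0
After step 4: ants at (2,0),(0,3),(2,0)
  0 0 0 1 0
  7 0 0 0 0
  7 0 0 0 0
  0 0 0 0 0
After step 5: ants at (1,0),(0,4),(1,0)
  0 0 0 0 1
  10 0 0 0 0
  6 0 0 0 0
  0 0 0 0 0
After step 6: ants at (2,0),(1,4),(2,0)
  0 0 0 0 0
  9 0 0 0 1
  9 0 0 0 0
  0 0 0 0 0

0 0 0 0 0
9 0 0 0 1
9 0 0 0 0
0 0 0 0 0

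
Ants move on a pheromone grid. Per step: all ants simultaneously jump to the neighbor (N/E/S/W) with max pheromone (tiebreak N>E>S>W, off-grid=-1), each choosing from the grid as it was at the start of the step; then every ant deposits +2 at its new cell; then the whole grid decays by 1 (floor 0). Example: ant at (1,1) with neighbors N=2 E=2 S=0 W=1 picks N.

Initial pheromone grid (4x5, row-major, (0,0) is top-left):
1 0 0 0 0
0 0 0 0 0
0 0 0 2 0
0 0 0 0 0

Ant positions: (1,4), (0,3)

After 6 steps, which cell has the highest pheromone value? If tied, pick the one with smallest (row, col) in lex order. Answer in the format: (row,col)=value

Step 1: ant0:(1,4)->N->(0,4) | ant1:(0,3)->E->(0,4)
  grid max=3 at (0,4)
Step 2: ant0:(0,4)->S->(1,4) | ant1:(0,4)->S->(1,4)
  grid max=3 at (1,4)
Step 3: ant0:(1,4)->N->(0,4) | ant1:(1,4)->N->(0,4)
  grid max=5 at (0,4)
Step 4: ant0:(0,4)->S->(1,4) | ant1:(0,4)->S->(1,4)
  grid max=5 at (1,4)
Step 5: ant0:(1,4)->N->(0,4) | ant1:(1,4)->N->(0,4)
  grid max=7 at (0,4)
Step 6: ant0:(0,4)->S->(1,4) | ant1:(0,4)->S->(1,4)
  grid max=7 at (1,4)
Final grid:
  0 0 0 0 6
  0 0 0 0 7
  0 0 0 0 0
  0 0 0 0 0
Max pheromone 7 at (1,4)

Answer: (1,4)=7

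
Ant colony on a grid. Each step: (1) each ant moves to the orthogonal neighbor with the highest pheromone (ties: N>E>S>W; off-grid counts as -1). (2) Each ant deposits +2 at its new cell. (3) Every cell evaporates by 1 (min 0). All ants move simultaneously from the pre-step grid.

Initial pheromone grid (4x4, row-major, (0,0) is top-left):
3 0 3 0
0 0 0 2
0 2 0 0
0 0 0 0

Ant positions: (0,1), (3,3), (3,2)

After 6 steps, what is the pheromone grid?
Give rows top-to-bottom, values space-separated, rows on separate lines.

After step 1: ants at (0,2),(2,3),(2,2)
  2 0 4 0
  0 0 0 1
  0 1 1 1
  0 0 0 0
After step 2: ants at (0,3),(1,3),(2,3)
  1 0 3 1
  0 0 0 2
  0 0 0 2
  0 0 0 0
After step 3: ants at (0,2),(2,3),(1,3)
  0 0 4 0
  0 0 0 3
  0 0 0 3
  0 0 0 0
After step 4: ants at (0,3),(1,3),(2,3)
  0 0 3 1
  0 0 0 4
  0 0 0 4
  0 0 0 0
After step 5: ants at (1,3),(2,3),(1,3)
  0 0 2 0
  0 0 0 7
  0 0 0 5
  0 0 0 0
After step 6: ants at (2,3),(1,3),(2,3)
  0 0 1 0
  0 0 0 8
  0 0 0 8
  0 0 0 0

0 0 1 0
0 0 0 8
0 0 0 8
0 0 0 0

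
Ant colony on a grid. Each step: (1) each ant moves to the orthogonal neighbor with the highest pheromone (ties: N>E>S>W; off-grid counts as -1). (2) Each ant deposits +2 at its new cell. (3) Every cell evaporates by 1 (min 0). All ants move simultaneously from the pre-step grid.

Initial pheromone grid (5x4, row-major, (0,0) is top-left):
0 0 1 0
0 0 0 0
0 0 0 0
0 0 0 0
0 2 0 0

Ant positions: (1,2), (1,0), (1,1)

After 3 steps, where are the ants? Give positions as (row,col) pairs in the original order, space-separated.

Step 1: ant0:(1,2)->N->(0,2) | ant1:(1,0)->N->(0,0) | ant2:(1,1)->N->(0,1)
  grid max=2 at (0,2)
Step 2: ant0:(0,2)->W->(0,1) | ant1:(0,0)->E->(0,1) | ant2:(0,1)->E->(0,2)
  grid max=4 at (0,1)
Step 3: ant0:(0,1)->E->(0,2) | ant1:(0,1)->E->(0,2) | ant2:(0,2)->W->(0,1)
  grid max=6 at (0,2)

(0,2) (0,2) (0,1)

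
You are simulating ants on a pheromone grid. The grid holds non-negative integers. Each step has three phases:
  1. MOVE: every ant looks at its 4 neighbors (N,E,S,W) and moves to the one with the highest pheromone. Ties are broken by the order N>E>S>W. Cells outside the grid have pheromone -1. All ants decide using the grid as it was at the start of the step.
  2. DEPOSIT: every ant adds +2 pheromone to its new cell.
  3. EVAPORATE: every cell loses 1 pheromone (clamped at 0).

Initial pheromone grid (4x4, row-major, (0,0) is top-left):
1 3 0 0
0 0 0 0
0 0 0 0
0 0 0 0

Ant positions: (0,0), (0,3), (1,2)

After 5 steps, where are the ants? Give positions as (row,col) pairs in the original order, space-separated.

Step 1: ant0:(0,0)->E->(0,1) | ant1:(0,3)->S->(1,3) | ant2:(1,2)->N->(0,2)
  grid max=4 at (0,1)
Step 2: ant0:(0,1)->E->(0,2) | ant1:(1,3)->N->(0,3) | ant2:(0,2)->W->(0,1)
  grid max=5 at (0,1)
Step 3: ant0:(0,2)->W->(0,1) | ant1:(0,3)->W->(0,2) | ant2:(0,1)->E->(0,2)
  grid max=6 at (0,1)
Step 4: ant0:(0,1)->E->(0,2) | ant1:(0,2)->W->(0,1) | ant2:(0,2)->W->(0,1)
  grid max=9 at (0,1)
Step 5: ant0:(0,2)->W->(0,1) | ant1:(0,1)->E->(0,2) | ant2:(0,1)->E->(0,2)
  grid max=10 at (0,1)

(0,1) (0,2) (0,2)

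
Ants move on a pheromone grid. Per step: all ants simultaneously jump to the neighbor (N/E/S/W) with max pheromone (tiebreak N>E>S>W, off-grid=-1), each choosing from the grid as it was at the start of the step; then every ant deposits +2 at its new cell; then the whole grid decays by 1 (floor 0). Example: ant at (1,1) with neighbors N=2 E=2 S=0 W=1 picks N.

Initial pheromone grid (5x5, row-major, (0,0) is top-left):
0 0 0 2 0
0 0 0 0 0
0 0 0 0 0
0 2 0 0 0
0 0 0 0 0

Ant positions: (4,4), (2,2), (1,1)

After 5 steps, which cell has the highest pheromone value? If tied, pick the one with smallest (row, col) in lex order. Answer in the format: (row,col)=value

Answer: (0,3)=7

Derivation:
Step 1: ant0:(4,4)->N->(3,4) | ant1:(2,2)->N->(1,2) | ant2:(1,1)->N->(0,1)
  grid max=1 at (0,1)
Step 2: ant0:(3,4)->N->(2,4) | ant1:(1,2)->N->(0,2) | ant2:(0,1)->E->(0,2)
  grid max=3 at (0,2)
Step 3: ant0:(2,4)->N->(1,4) | ant1:(0,2)->E->(0,3) | ant2:(0,2)->E->(0,3)
  grid max=3 at (0,3)
Step 4: ant0:(1,4)->N->(0,4) | ant1:(0,3)->W->(0,2) | ant2:(0,3)->W->(0,2)
  grid max=5 at (0,2)
Step 5: ant0:(0,4)->W->(0,3) | ant1:(0,2)->E->(0,3) | ant2:(0,2)->E->(0,3)
  grid max=7 at (0,3)
Final grid:
  0 0 4 7 0
  0 0 0 0 0
  0 0 0 0 0
  0 0 0 0 0
  0 0 0 0 0
Max pheromone 7 at (0,3)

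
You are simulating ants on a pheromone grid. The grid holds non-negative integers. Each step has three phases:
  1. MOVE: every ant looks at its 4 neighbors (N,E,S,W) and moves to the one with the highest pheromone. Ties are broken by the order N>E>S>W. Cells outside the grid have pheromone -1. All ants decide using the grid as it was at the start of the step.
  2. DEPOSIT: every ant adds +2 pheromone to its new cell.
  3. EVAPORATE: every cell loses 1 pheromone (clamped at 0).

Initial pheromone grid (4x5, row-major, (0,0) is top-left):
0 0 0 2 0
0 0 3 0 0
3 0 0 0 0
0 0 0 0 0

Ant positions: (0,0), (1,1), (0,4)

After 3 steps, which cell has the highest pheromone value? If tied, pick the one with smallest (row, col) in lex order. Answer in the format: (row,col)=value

Answer: (1,2)=6

Derivation:
Step 1: ant0:(0,0)->E->(0,1) | ant1:(1,1)->E->(1,2) | ant2:(0,4)->W->(0,3)
  grid max=4 at (1,2)
Step 2: ant0:(0,1)->E->(0,2) | ant1:(1,2)->N->(0,2) | ant2:(0,3)->E->(0,4)
  grid max=3 at (0,2)
Step 3: ant0:(0,2)->S->(1,2) | ant1:(0,2)->S->(1,2) | ant2:(0,4)->W->(0,3)
  grid max=6 at (1,2)
Final grid:
  0 0 2 3 0
  0 0 6 0 0
  0 0 0 0 0
  0 0 0 0 0
Max pheromone 6 at (1,2)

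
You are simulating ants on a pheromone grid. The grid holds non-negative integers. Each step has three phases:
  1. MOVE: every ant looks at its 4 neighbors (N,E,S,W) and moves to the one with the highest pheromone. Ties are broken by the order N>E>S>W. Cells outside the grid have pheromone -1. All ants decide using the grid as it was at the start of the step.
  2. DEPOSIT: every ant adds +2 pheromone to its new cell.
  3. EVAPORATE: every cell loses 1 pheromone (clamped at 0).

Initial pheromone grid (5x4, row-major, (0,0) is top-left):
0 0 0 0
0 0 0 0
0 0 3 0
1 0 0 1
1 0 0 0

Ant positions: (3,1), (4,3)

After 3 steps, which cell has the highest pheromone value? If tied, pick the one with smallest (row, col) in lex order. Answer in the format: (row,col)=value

Answer: (3,0)=2

Derivation:
Step 1: ant0:(3,1)->W->(3,0) | ant1:(4,3)->N->(3,3)
  grid max=2 at (2,2)
Step 2: ant0:(3,0)->N->(2,0) | ant1:(3,3)->N->(2,3)
  grid max=1 at (2,0)
Step 3: ant0:(2,0)->S->(3,0) | ant1:(2,3)->S->(3,3)
  grid max=2 at (3,0)
Final grid:
  0 0 0 0
  0 0 0 0
  0 0 0 0
  2 0 0 2
  0 0 0 0
Max pheromone 2 at (3,0)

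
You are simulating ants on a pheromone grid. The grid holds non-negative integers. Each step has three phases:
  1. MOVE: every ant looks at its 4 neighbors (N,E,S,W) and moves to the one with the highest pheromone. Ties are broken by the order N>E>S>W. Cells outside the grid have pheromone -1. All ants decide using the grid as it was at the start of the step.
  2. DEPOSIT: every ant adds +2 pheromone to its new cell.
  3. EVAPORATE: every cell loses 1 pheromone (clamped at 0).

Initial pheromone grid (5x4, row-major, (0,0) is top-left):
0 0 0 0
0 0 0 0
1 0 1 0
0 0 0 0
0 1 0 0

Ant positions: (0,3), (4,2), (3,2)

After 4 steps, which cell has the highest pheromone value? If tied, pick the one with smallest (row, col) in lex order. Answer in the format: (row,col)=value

Step 1: ant0:(0,3)->S->(1,3) | ant1:(4,2)->W->(4,1) | ant2:(3,2)->N->(2,2)
  grid max=2 at (2,2)
Step 2: ant0:(1,3)->N->(0,3) | ant1:(4,1)->N->(3,1) | ant2:(2,2)->N->(1,2)
  grid max=1 at (0,3)
Step 3: ant0:(0,3)->S->(1,3) | ant1:(3,1)->S->(4,1) | ant2:(1,2)->S->(2,2)
  grid max=2 at (2,2)
Step 4: ant0:(1,3)->N->(0,3) | ant1:(4,1)->N->(3,1) | ant2:(2,2)->N->(1,2)
  grid max=1 at (0,3)
Final grid:
  0 0 0 1
  0 0 1 0
  0 0 1 0
  0 1 0 0
  0 1 0 0
Max pheromone 1 at (0,3)

Answer: (0,3)=1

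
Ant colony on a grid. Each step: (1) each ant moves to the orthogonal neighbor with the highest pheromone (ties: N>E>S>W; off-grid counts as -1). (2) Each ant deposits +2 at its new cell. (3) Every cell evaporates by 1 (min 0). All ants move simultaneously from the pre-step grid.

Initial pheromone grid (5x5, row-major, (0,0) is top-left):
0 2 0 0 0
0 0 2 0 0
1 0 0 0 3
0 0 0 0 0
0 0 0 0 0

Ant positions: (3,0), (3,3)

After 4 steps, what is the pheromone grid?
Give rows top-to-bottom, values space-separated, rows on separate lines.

After step 1: ants at (2,0),(2,3)
  0 1 0 0 0
  0 0 1 0 0
  2 0 0 1 2
  0 0 0 0 0
  0 0 0 0 0
After step 2: ants at (1,0),(2,4)
  0 0 0 0 0
  1 0 0 0 0
  1 0 0 0 3
  0 0 0 0 0
  0 0 0 0 0
After step 3: ants at (2,0),(1,4)
  0 0 0 0 0
  0 0 0 0 1
  2 0 0 0 2
  0 0 0 0 0
  0 0 0 0 0
After step 4: ants at (1,0),(2,4)
  0 0 0 0 0
  1 0 0 0 0
  1 0 0 0 3
  0 0 0 0 0
  0 0 0 0 0

0 0 0 0 0
1 0 0 0 0
1 0 0 0 3
0 0 0 0 0
0 0 0 0 0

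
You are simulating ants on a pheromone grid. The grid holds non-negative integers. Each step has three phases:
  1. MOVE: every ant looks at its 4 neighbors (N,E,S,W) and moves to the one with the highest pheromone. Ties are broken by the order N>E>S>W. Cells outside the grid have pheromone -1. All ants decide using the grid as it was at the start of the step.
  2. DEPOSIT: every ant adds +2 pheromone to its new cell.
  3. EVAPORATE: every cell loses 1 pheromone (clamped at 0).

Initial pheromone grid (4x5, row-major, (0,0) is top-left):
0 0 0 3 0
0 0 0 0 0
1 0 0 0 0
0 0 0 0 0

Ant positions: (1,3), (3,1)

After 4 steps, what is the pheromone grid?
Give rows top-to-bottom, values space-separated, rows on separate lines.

After step 1: ants at (0,3),(2,1)
  0 0 0 4 0
  0 0 0 0 0
  0 1 0 0 0
  0 0 0 0 0
After step 2: ants at (0,4),(1,1)
  0 0 0 3 1
  0 1 0 0 0
  0 0 0 0 0
  0 0 0 0 0
After step 3: ants at (0,3),(0,1)
  0 1 0 4 0
  0 0 0 0 0
  0 0 0 0 0
  0 0 0 0 0
After step 4: ants at (0,4),(0,2)
  0 0 1 3 1
  0 0 0 0 0
  0 0 0 0 0
  0 0 0 0 0

0 0 1 3 1
0 0 0 0 0
0 0 0 0 0
0 0 0 0 0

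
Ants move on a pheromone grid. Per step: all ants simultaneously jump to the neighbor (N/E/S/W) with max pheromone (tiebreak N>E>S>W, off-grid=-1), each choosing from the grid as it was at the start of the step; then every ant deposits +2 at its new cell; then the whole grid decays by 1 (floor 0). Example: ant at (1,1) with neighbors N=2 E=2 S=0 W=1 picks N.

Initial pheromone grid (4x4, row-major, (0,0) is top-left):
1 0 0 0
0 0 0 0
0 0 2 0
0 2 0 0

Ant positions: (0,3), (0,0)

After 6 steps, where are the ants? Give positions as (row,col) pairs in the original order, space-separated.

Step 1: ant0:(0,3)->S->(1,3) | ant1:(0,0)->E->(0,1)
  grid max=1 at (0,1)
Step 2: ant0:(1,3)->N->(0,3) | ant1:(0,1)->E->(0,2)
  grid max=1 at (0,2)
Step 3: ant0:(0,3)->W->(0,2) | ant1:(0,2)->E->(0,3)
  grid max=2 at (0,2)
Step 4: ant0:(0,2)->E->(0,3) | ant1:(0,3)->W->(0,2)
  grid max=3 at (0,2)
Step 5: ant0:(0,3)->W->(0,2) | ant1:(0,2)->E->(0,3)
  grid max=4 at (0,2)
Step 6: ant0:(0,2)->E->(0,3) | ant1:(0,3)->W->(0,2)
  grid max=5 at (0,2)

(0,3) (0,2)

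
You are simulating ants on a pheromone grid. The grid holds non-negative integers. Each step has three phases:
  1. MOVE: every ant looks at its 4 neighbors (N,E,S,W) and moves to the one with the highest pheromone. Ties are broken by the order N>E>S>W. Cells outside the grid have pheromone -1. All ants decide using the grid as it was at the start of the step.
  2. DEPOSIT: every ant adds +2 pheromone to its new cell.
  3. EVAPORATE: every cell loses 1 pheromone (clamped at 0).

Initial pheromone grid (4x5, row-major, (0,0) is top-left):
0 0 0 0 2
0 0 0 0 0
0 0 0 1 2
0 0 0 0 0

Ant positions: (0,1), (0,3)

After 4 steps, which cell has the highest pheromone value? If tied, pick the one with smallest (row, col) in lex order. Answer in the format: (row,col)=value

Answer: (0,4)=4

Derivation:
Step 1: ant0:(0,1)->E->(0,2) | ant1:(0,3)->E->(0,4)
  grid max=3 at (0,4)
Step 2: ant0:(0,2)->E->(0,3) | ant1:(0,4)->S->(1,4)
  grid max=2 at (0,4)
Step 3: ant0:(0,3)->E->(0,4) | ant1:(1,4)->N->(0,4)
  grid max=5 at (0,4)
Step 4: ant0:(0,4)->S->(1,4) | ant1:(0,4)->S->(1,4)
  grid max=4 at (0,4)
Final grid:
  0 0 0 0 4
  0 0 0 0 3
  0 0 0 0 0
  0 0 0 0 0
Max pheromone 4 at (0,4)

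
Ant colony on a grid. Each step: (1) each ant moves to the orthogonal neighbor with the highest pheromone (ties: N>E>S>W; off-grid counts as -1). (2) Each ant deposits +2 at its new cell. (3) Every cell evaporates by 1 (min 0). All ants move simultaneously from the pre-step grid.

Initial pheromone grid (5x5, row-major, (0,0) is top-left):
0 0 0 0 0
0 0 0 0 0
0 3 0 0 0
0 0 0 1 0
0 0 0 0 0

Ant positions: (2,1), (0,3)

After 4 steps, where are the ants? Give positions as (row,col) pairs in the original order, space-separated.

Step 1: ant0:(2,1)->N->(1,1) | ant1:(0,3)->E->(0,4)
  grid max=2 at (2,1)
Step 2: ant0:(1,1)->S->(2,1) | ant1:(0,4)->S->(1,4)
  grid max=3 at (2,1)
Step 3: ant0:(2,1)->N->(1,1) | ant1:(1,4)->N->(0,4)
  grid max=2 at (2,1)
Step 4: ant0:(1,1)->S->(2,1) | ant1:(0,4)->S->(1,4)
  grid max=3 at (2,1)

(2,1) (1,4)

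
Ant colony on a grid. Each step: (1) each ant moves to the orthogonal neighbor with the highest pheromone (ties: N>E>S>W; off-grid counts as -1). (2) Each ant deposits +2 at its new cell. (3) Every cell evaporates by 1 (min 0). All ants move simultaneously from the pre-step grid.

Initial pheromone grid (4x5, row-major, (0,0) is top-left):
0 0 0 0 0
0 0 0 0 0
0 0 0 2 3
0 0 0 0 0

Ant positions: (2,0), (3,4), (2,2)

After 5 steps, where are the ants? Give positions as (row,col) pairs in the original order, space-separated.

Step 1: ant0:(2,0)->N->(1,0) | ant1:(3,4)->N->(2,4) | ant2:(2,2)->E->(2,3)
  grid max=4 at (2,4)
Step 2: ant0:(1,0)->N->(0,0) | ant1:(2,4)->W->(2,3) | ant2:(2,3)->E->(2,4)
  grid max=5 at (2,4)
Step 3: ant0:(0,0)->E->(0,1) | ant1:(2,3)->E->(2,4) | ant2:(2,4)->W->(2,3)
  grid max=6 at (2,4)
Step 4: ant0:(0,1)->E->(0,2) | ant1:(2,4)->W->(2,3) | ant2:(2,3)->E->(2,4)
  grid max=7 at (2,4)
Step 5: ant0:(0,2)->E->(0,3) | ant1:(2,3)->E->(2,4) | ant2:(2,4)->W->(2,3)
  grid max=8 at (2,4)

(0,3) (2,4) (2,3)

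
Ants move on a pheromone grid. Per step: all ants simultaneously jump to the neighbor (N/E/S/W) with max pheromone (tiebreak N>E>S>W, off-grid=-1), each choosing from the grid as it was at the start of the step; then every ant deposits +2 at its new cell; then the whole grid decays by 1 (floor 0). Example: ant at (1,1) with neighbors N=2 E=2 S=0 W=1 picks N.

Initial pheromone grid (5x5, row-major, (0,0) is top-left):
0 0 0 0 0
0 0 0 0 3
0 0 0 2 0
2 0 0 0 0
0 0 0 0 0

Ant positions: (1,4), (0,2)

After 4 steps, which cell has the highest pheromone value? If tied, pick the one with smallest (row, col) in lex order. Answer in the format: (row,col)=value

Step 1: ant0:(1,4)->N->(0,4) | ant1:(0,2)->E->(0,3)
  grid max=2 at (1,4)
Step 2: ant0:(0,4)->S->(1,4) | ant1:(0,3)->E->(0,4)
  grid max=3 at (1,4)
Step 3: ant0:(1,4)->N->(0,4) | ant1:(0,4)->S->(1,4)
  grid max=4 at (1,4)
Step 4: ant0:(0,4)->S->(1,4) | ant1:(1,4)->N->(0,4)
  grid max=5 at (1,4)
Final grid:
  0 0 0 0 4
  0 0 0 0 5
  0 0 0 0 0
  0 0 0 0 0
  0 0 0 0 0
Max pheromone 5 at (1,4)

Answer: (1,4)=5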